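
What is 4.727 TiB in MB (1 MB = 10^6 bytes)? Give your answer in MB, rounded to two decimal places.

5,197,391.46 MB

4.727 TiB = 4.727 × 2^40 bytes = 5,197,391,464,497.152 bytes
1 MB = 10^6 bytes = 1,000,000 bytes
5,197,391,464,497.152 / 1,000,000 = 5,197,391.46 MB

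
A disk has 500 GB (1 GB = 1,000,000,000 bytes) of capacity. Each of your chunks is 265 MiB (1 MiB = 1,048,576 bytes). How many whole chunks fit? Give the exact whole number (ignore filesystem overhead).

1,799

Capacity: 500 GB = 500,000,000,000 bytes
Per item: 265 MiB = 277,872,640 bytes
⌊500,000,000,000 / 277,872,640⌋ = 1,799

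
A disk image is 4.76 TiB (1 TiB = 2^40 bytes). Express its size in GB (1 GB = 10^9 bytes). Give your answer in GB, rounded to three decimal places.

5,233.675 GB

4.76 TiB × 1,099,511,627,776 bytes/TiB = 5,233,675,348,213.76 bytes
1 GB = 1,000,000,000 bytes
5,233,675,348,213.76 / 1,000,000,000 = 5,233.675 GB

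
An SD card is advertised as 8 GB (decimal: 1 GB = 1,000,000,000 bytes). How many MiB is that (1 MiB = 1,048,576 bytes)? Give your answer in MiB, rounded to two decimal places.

8 GB = 8 × 10^9 bytes = 8,000,000,000 bytes
1 MiB = 1,048,576 bytes
8,000,000,000 / 1,048,576 = 7,629.39 MiB

7,629.39 MiB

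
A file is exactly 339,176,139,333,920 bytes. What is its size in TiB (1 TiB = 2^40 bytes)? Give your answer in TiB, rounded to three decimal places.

339,176,139,333,920 bytes given.
1 TiB = 2^40 bytes = 1,099,511,627,776 bytes
339,176,139,333,920 / 1,099,511,627,776 = 308.479 TiB

308.479 TiB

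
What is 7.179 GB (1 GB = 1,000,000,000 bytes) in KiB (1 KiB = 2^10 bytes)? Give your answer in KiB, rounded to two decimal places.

7,010,742.19 KiB

7.179 GB = 7.179 × 10^9 bytes = 7,179,000,000 bytes
1 KiB = 1,024 bytes
7,179,000,000 / 1,024 = 7,010,742.19 KiB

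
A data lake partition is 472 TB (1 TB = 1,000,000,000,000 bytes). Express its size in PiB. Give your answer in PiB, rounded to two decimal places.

0.42 PiB

472 TB = 472 × 10^12 bytes = 472,000,000,000,000 bytes
1 PiB = 1,125,899,906,842,624 bytes
472,000,000,000,000 / 1,125,899,906,842,624 = 0.42 PiB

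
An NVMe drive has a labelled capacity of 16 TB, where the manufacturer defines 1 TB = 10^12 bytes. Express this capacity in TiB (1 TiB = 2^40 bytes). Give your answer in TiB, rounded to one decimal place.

14.6 TiB

16 TB × 1,000,000,000,000 bytes/TB = 16,000,000,000,000 bytes
1 TiB = 1,099,511,627,776 bytes
16,000,000,000,000 / 1,099,511,627,776 = 14.6 TiB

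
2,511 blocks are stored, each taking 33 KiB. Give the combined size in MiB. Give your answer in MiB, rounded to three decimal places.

Total = 2,511 × 33 KiB = 82,863 KiB
= 82,863 × 1,024 bytes = 84,851,712 bytes
1 MiB = 1,048,576 bytes
84,851,712 / 1,048,576 = 80.921 MiB

80.921 MiB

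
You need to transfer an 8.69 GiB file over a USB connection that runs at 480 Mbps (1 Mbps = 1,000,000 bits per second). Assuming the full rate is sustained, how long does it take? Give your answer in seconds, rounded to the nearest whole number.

8.69 GiB = 9,330,816,450.56 bytes = 74,646,531,604.48 bits
480 Mbps = 480,000,000 bits/s
time = 74,646,531,604.48 / 480,000,000 = 156 s

156 seconds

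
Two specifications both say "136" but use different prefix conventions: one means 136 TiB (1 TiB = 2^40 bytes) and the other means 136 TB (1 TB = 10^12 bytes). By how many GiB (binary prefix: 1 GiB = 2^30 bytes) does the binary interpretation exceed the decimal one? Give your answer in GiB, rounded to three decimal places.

12,604.130 GiB

136 TiB = 136 × 1,099,511,627,776 = 149,533,581,377,536 bytes
136 TB = 136 × 1,000,000,000,000 = 136,000,000,000,000 bytes
difference = 13,533,581,377,536 bytes
13,533,581,377,536 / 1,073,741,824 = 12,604.130 GiB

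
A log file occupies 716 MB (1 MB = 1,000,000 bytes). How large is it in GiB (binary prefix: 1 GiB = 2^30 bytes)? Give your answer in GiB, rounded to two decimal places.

716 MB = 716 × 10^6 bytes = 716,000,000 bytes
1 GiB = 2^30 bytes = 1,073,741,824 bytes
716,000,000 / 1,073,741,824 = 0.67 GiB

0.67 GiB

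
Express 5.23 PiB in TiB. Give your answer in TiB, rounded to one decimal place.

5.23 PiB = 5.23 × 2^50 bytes = 5,888,456,512,786,923.52 bytes
1 TiB = 1,099,511,627,776 bytes
5,888,456,512,786,923.52 / 1,099,511,627,776 = 5,355.5 TiB

5,355.5 TiB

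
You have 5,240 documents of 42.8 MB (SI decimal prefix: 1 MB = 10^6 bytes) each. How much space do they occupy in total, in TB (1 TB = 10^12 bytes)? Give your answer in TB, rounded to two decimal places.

Total = 5,240 × 42.8 MB = 224,272 MB
= 224,272 × 1,000,000 bytes = 224,272,000,000 bytes
1 TB = 1,000,000,000,000 bytes
224,272,000,000 / 1,000,000,000,000 = 0.22 TB

0.22 TB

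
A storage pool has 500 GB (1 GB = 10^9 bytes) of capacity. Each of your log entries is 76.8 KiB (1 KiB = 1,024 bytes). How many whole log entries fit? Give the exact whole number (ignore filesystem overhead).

6,357,828

Capacity: 500 GB = 500,000,000,000 bytes
Per item: 76.8 KiB = 78,643.2 bytes
⌊500,000,000,000 / 78,643.2⌋ = 6,357,828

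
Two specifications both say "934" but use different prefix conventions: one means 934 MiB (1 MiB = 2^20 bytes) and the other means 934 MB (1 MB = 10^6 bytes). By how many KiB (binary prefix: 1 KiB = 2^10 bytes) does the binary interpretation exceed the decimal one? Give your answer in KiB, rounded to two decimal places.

934 MiB = 934 × 1,048,576 = 979,369,984 bytes
934 MB = 934 × 1,000,000 = 934,000,000 bytes
difference = 45,369,984 bytes
45,369,984 / 1,024 = 44,306.63 KiB

44,306.63 KiB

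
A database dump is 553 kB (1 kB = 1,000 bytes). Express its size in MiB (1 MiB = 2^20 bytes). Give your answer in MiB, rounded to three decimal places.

0.527 MiB

553 kB = 553 × 10^3 bytes = 553,000 bytes
1 MiB = 2^20 bytes = 1,048,576 bytes
553,000 / 1,048,576 = 0.527 MiB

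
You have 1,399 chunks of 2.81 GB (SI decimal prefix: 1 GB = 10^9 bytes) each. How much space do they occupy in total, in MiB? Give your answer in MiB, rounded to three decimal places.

Total = 1,399 × 2.81 GB = 3931.19 GB
= 3931.19 × 1,000,000,000 bytes = 3,931,190,000,000 bytes
1 MiB = 1,048,576 bytes
3,931,190,000,000 / 1,048,576 = 3,749,074.936 MiB

3,749,074.936 MiB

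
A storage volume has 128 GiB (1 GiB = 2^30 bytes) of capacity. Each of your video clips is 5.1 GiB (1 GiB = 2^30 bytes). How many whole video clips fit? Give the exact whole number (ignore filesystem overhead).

25

Capacity: 128 GiB = 137,438,953,472 bytes
Per item: 5.1 GiB = 5,476,083,302.4 bytes
⌊137,438,953,472 / 5,476,083,302.4⌋ = 25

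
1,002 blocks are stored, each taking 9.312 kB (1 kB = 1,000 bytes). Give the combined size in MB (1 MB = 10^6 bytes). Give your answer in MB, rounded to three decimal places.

9.331 MB

Total = 1,002 × 9.312 kB = 9330.624 kB
= 9330.624 × 1,000 bytes = 9,330,624 bytes
1 MB = 1,000,000 bytes
9,330,624 / 1,000,000 = 9.331 MB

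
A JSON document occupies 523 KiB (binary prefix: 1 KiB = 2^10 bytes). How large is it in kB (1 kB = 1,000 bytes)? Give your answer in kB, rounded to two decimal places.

535.55 kB

523 KiB = 523 × 2^10 bytes = 535,552 bytes
1 kB = 1,000 bytes
535,552 / 1,000 = 535.55 kB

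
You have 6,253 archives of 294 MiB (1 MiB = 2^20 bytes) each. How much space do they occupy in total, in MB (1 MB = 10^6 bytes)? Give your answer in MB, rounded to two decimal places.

1,927,683.24 MB

Total = 6,253 × 294 MiB = 1,838,382 MiB
= 1,838,382 × 1,048,576 bytes = 1,927,683,244,032 bytes
1 MB = 1,000,000 bytes
1,927,683,244,032 / 1,000,000 = 1,927,683.24 MB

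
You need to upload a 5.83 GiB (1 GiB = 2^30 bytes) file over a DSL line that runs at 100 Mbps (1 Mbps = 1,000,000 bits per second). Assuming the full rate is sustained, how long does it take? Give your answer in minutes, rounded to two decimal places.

5.83 GiB = 6,259,914,833.92 bytes = 50,079,318,671.36 bits
100 Mbps = 100,000,000 bits/s
time = 50,079,318,671.36 / 100,000,000 = 500.793 s
500.793 s / 60 = 8.35 minutes

8.35 minutes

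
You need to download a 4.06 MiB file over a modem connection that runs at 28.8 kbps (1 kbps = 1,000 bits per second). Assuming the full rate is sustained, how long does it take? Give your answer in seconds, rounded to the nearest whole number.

1,183 seconds

4.06 MiB = 4,257,218.56 bytes = 34,057,748.48 bits
28.8 kbps = 28,800 bits/s
time = 34,057,748.48 / 28,800 = 1,183 s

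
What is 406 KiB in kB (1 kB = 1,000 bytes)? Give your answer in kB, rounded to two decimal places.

406 KiB = 406 × 2^10 bytes = 415,744 bytes
1 kB = 1,000 bytes
415,744 / 1,000 = 415.74 kB

415.74 kB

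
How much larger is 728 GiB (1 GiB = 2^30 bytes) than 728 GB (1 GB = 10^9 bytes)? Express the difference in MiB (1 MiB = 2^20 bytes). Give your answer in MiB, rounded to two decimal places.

51,197.10 MiB

728 GiB = 728 × 1,073,741,824 = 781,684,047,872 bytes
728 GB = 728 × 1,000,000,000 = 728,000,000,000 bytes
difference = 53,684,047,872 bytes
53,684,047,872 / 1,048,576 = 51,197.10 MiB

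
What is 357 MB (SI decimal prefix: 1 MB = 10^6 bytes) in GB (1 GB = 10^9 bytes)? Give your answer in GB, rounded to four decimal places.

0.3570 GB

357 MB = 357 × 10^6 bytes = 357,000,000 bytes
1 GB = 10^9 bytes = 1,000,000,000 bytes
357,000,000 / 1,000,000,000 = 0.3570 GB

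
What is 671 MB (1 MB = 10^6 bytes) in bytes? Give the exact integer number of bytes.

671,000,000 bytes

671 × 1,000,000 = 671,000,000 bytes  (1 MB = 10^6 bytes)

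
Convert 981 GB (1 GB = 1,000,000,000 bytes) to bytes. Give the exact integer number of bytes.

981,000,000,000 bytes

981 × 1,000,000,000 = 981,000,000,000 bytes  (1 GB = 10^9 bytes)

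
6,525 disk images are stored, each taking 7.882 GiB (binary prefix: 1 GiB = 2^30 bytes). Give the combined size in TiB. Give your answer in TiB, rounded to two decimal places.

Total = 6,525 × 7.882 GiB = 51430.05 GiB
= 51430.05 × 1,073,741,824 bytes = 55,222,595,695,411.2 bytes
1 TiB = 1,099,511,627,776 bytes
55,222,595,695,411.2 / 1,099,511,627,776 = 50.22 TiB

50.22 TiB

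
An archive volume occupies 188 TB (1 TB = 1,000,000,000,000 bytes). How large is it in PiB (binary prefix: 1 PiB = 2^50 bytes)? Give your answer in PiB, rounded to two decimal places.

188 TB × 1,000,000,000,000 bytes/TB = 188,000,000,000,000 bytes
1 PiB = 2^50 bytes = 1,125,899,906,842,624 bytes
188,000,000,000,000 / 1,125,899,906,842,624 = 0.17 PiB

0.17 PiB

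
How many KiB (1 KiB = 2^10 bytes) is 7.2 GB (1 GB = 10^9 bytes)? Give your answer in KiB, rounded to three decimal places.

7.2 GB × 1,000,000,000 bytes/GB = 7,200,000,000 bytes
1 KiB = 2^10 bytes = 1,024 bytes
7,200,000,000 / 1,024 = 7,031,250.000 KiB

7,031,250.000 KiB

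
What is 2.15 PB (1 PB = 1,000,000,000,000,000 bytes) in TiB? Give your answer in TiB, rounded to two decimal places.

1,955.41 TiB

2.15 PB = 2.15 × 10^15 bytes = 2,150,000,000,000,000 bytes
1 TiB = 1,099,511,627,776 bytes
2,150,000,000,000,000 / 1,099,511,627,776 = 1,955.41 TiB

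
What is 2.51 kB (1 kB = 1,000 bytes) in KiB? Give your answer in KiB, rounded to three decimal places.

2.51 kB = 2.51 × 10^3 bytes = 2,510 bytes
1 KiB = 2^10 bytes = 1,024 bytes
2,510 / 1,024 = 2.451 KiB

2.451 KiB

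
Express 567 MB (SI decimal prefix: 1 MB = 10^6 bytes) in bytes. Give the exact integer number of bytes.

567 × 1,000,000 = 567,000,000 bytes  (1 MB = 10^6 bytes)

567,000,000 bytes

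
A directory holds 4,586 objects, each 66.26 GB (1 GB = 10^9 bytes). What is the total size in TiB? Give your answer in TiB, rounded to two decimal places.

Total = 4,586 × 66.26 GB = 303868.36 GB
= 303868.36 × 1,000,000,000 bytes = 303,868,360,000,000 bytes
1 TiB = 1,099,511,627,776 bytes
303,868,360,000,000 / 1,099,511,627,776 = 276.37 TiB

276.37 TiB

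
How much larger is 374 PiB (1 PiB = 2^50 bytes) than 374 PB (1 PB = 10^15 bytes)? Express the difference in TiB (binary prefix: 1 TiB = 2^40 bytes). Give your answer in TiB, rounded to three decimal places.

374 PiB = 374 × 1,125,899,906,842,624 = 421,086,565,159,141,376 bytes
374 PB = 374 × 1,000,000,000,000,000 = 374,000,000,000,000,000 bytes
difference = 47,086,565,159,141,376 bytes
47,086,565,159,141,376 / 1,099,511,627,776 = 42,824.982 TiB

42,824.982 TiB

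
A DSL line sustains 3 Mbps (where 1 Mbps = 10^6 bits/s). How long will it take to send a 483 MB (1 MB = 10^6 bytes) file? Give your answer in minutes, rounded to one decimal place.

483 MB = 483,000,000 bytes = 3,864,000,000 bits
3 Mbps = 3,000,000 bits/s
time = 3,864,000,000 / 3,000,000 = 1,288.00 s
1,288.00 s / 60 = 21.5 minutes

21.5 minutes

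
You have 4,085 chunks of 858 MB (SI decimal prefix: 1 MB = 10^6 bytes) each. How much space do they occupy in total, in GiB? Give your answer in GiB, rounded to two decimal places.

3,264.22 GiB

Total = 4,085 × 858 MB = 3,504,930 MB
= 3,504,930 × 1,000,000 bytes = 3,504,930,000,000 bytes
1 GiB = 1,073,741,824 bytes
3,504,930,000,000 / 1,073,741,824 = 3,264.22 GiB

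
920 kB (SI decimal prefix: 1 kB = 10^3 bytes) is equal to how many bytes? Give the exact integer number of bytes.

920,000 bytes

920 × 1,000 = 920,000 bytes  (1 kB = 10^3 bytes)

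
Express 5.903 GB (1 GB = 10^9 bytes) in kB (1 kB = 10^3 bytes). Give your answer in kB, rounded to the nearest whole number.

5.903 GB = 5.903 × 10^9 bytes = 5,903,000,000 bytes
1 kB = 10^3 bytes = 1,000 bytes
5,903,000,000 / 1,000 = 5,903,000 kB

5,903,000 kB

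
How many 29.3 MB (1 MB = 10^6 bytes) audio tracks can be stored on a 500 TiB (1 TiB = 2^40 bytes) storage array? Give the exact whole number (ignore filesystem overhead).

18,762,997

Capacity: 500 TiB = 549,755,813,888,000 bytes
Per item: 29.3 MB = 29,300,000 bytes
⌊549,755,813,888,000 / 29,300,000⌋ = 18,762,997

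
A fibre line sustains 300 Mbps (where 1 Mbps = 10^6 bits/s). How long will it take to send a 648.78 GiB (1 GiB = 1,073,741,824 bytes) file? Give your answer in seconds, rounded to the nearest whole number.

18,577 seconds

648.78 GiB = 696,622,220,574.72 bytes = 5,572,977,764,597.76 bits
300 Mbps = 300,000,000 bits/s
time = 5,572,977,764,597.76 / 300,000,000 = 18,577 s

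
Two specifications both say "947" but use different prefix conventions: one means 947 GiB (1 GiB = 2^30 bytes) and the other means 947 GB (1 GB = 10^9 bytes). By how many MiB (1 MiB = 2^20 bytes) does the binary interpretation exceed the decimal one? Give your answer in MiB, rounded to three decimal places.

66,598.422 MiB

947 GiB = 947 × 1,073,741,824 = 1,016,833,507,328 bytes
947 GB = 947 × 1,000,000,000 = 947,000,000,000 bytes
difference = 69,833,507,328 bytes
69,833,507,328 / 1,048,576 = 66,598.422 MiB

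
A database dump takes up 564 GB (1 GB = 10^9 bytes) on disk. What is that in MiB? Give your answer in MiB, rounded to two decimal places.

537,872.31 MiB

564 GB = 564 × 10^9 bytes = 564,000,000,000 bytes
1 MiB = 2^20 bytes = 1,048,576 bytes
564,000,000,000 / 1,048,576 = 537,872.31 MiB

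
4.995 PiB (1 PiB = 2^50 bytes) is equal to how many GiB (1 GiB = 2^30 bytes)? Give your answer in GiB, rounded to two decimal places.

4.995 PiB = 4.995 × 2^50 bytes = 5,623,870,034,678,906.88 bytes
1 GiB = 1,073,741,824 bytes
5,623,870,034,678,906.88 / 1,073,741,824 = 5,237,637.12 GiB

5,237,637.12 GiB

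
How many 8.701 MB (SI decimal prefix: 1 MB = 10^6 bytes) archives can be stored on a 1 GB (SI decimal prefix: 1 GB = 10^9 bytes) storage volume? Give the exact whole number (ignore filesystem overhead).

114

Capacity: 1 GB = 1,000,000,000 bytes
Per item: 8.701 MB = 8,701,000 bytes
⌊1,000,000,000 / 8,701,000⌋ = 114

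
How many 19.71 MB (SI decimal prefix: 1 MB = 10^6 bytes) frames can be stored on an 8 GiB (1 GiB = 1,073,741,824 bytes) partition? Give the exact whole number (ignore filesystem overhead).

Capacity: 8 GiB = 8,589,934,592 bytes
Per item: 19.71 MB = 19,710,000 bytes
⌊8,589,934,592 / 19,710,000⌋ = 435

435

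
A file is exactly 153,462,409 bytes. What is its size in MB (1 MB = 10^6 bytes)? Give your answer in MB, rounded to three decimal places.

153,462,409 bytes given.
1 MB = 1,000,000 bytes
153,462,409 / 1,000,000 = 153.462 MB

153.462 MB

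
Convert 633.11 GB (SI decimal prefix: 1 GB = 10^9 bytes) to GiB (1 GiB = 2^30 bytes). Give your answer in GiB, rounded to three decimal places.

589.630 GiB

633.11 GB = 633.11 × 10^9 bytes = 633,110,000,000 bytes
1 GiB = 2^30 bytes = 1,073,741,824 bytes
633,110,000,000 / 1,073,741,824 = 589.630 GiB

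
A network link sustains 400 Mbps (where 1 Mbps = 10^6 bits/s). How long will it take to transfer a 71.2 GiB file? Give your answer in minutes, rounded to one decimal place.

25.5 minutes

71.2 GiB = 76,450,417,868.8 bytes = 611,603,342,950.4 bits
400 Mbps = 400,000,000 bits/s
time = 611,603,342,950.4 / 400,000,000 = 1,529.01 s
1,529.01 s / 60 = 25.5 minutes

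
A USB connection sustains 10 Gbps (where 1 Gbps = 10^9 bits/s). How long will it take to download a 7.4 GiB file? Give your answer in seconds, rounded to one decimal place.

6.4 seconds

7.4 GiB = 7,945,689,497.6 bytes = 63,565,515,980.8 bits
10 Gbps = 10,000,000,000 bits/s
time = 63,565,515,980.8 / 10,000,000,000 = 6.4 s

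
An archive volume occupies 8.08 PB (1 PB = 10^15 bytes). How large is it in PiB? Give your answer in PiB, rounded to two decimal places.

8.08 PB = 8.08 × 10^15 bytes = 8,080,000,000,000,000 bytes
1 PiB = 1,125,899,906,842,624 bytes
8,080,000,000,000,000 / 1,125,899,906,842,624 = 7.18 PiB

7.18 PiB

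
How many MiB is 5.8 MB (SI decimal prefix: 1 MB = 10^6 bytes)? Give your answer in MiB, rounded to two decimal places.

5.53 MiB

5.8 MB = 5.8 × 10^6 bytes = 5,800,000 bytes
1 MiB = 1,048,576 bytes
5,800,000 / 1,048,576 = 5.53 MiB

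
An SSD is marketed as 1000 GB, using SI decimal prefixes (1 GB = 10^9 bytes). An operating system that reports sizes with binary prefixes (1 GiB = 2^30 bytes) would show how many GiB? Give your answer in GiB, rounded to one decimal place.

931.3 GiB

1000 GB = 1000 × 10^9 bytes = 1,000,000,000,000 bytes
1 GiB = 2^30 bytes = 1,073,741,824 bytes
1,000,000,000,000 / 1,073,741,824 = 931.3 GiB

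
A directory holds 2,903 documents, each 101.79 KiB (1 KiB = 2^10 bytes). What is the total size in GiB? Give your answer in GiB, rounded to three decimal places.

Total = 2,903 × 101.79 KiB = 295496.37 KiB
= 295496.37 × 1,024 bytes = 302,588,282.88 bytes
1 GiB = 1,073,741,824 bytes
302,588,282.88 / 1,073,741,824 = 0.282 GiB

0.282 GiB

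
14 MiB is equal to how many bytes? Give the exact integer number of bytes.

14,680,064 bytes

14 × 1,048,576 = 14,680,064 bytes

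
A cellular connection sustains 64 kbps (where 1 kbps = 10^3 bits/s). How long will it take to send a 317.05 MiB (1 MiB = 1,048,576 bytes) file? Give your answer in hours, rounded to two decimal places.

11.54 hours

317.05 MiB = 332,451,020.8 bytes = 2,659,608,166.4 bits
64 kbps = 64,000 bits/s
time = 2,659,608,166.4 / 64,000 = 41,556.3776 s
41,556.3776 s / 3600 = 11.54 hours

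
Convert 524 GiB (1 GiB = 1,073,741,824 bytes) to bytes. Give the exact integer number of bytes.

562,640,715,776 bytes

524 × 1,073,741,824 = 562,640,715,776 bytes  (1 GiB = 2^30 bytes)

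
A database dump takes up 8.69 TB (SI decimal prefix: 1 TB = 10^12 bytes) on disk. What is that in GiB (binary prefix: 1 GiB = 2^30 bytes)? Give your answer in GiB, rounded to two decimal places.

8,093.19 GiB

8.69 TB × 1,000,000,000,000 bytes/TB = 8,690,000,000,000 bytes
1 GiB = 2^30 bytes = 1,073,741,824 bytes
8,690,000,000,000 / 1,073,741,824 = 8,093.19 GiB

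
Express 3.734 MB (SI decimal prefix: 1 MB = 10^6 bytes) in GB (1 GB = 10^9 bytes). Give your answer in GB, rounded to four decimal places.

3.734 MB = 3.734 × 10^6 bytes = 3,734,000 bytes
1 GB = 1,000,000,000 bytes
3,734,000 / 1,000,000,000 = 0.0037 GB

0.0037 GB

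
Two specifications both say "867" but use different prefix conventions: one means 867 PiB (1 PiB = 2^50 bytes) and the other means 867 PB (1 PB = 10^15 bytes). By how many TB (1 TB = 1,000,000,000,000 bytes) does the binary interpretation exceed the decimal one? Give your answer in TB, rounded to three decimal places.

109,155.219 TB

867 PiB = 867 × 1,125,899,906,842,624 = 976,155,219,232,555,008 bytes
867 PB = 867 × 1,000,000,000,000,000 = 867,000,000,000,000,000 bytes
difference = 109,155,219,232,555,008 bytes
109,155,219,232,555,008 / 1,000,000,000,000 = 109,155.219 TB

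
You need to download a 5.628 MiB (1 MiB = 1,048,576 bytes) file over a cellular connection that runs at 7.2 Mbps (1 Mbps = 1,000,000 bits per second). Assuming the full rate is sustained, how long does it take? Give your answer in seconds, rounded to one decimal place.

5.628 MiB = 5,901,385.728 bytes = 47,211,085.824 bits
7.2 Mbps = 7,200,000 bits/s
time = 47,211,085.824 / 7,200,000 = 6.6 s

6.6 seconds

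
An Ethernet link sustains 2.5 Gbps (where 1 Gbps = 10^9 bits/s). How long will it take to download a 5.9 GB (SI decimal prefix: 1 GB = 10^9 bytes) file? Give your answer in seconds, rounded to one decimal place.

5.9 GB = 5,900,000,000 bytes = 47,200,000,000 bits
2.5 Gbps = 2,500,000,000 bits/s
time = 47,200,000,000 / 2,500,000,000 = 18.9 s

18.9 seconds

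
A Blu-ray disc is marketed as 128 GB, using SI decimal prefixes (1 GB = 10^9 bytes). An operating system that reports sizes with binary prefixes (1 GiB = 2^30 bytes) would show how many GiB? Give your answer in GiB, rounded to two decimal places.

119.21 GiB

128 GB × 1,000,000,000 bytes/GB = 128,000,000,000 bytes
1 GiB = 2^30 bytes = 1,073,741,824 bytes
128,000,000,000 / 1,073,741,824 = 119.21 GiB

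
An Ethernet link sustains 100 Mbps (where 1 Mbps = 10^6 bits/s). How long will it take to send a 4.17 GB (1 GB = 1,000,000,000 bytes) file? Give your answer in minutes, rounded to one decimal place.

4.17 GB = 4,170,000,000 bytes = 33,360,000,000 bits
100 Mbps = 100,000,000 bits/s
time = 33,360,000,000 / 100,000,000 = 333.60 s
333.60 s / 60 = 5.6 minutes

5.6 minutes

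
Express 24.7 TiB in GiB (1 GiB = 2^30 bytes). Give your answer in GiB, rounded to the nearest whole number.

24.7 TiB = 24.7 × 2^40 bytes = 27,157,937,206,067.2 bytes
1 GiB = 2^30 bytes = 1,073,741,824 bytes
27,157,937,206,067.2 / 1,073,741,824 = 25,293 GiB

25,293 GiB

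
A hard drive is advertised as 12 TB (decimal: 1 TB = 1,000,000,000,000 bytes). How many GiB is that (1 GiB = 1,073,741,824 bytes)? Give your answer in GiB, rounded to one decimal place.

12 TB = 12 × 10^12 bytes = 12,000,000,000,000 bytes
1 GiB = 1,073,741,824 bytes
12,000,000,000,000 / 1,073,741,824 = 11,175.9 GiB

11,175.9 GiB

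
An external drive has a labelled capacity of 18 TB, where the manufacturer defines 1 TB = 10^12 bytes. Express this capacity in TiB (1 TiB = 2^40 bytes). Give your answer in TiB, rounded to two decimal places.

18 TB = 18 × 10^12 bytes = 18,000,000,000,000 bytes
1 TiB = 1,099,511,627,776 bytes
18,000,000,000,000 / 1,099,511,627,776 = 16.37 TiB

16.37 TiB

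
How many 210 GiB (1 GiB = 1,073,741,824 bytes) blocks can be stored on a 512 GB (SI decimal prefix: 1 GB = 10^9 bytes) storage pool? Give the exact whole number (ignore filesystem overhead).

Capacity: 512 GB = 512,000,000,000 bytes
Per item: 210 GiB = 225,485,783,040 bytes
⌊512,000,000,000 / 225,485,783,040⌋ = 2

2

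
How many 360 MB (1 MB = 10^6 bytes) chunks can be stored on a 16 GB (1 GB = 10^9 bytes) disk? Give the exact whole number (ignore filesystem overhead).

Capacity: 16 GB = 16,000,000,000 bytes
Per item: 360 MB = 360,000,000 bytes
⌊16,000,000,000 / 360,000,000⌋ = 44

44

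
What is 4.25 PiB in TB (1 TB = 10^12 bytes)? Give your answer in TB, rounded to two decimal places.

4,785.07 TB

4.25 PiB × 1,125,899,906,842,624 bytes/PiB = 4,785,074,604,081,152 bytes
1 TB = 10^12 bytes = 1,000,000,000,000 bytes
4,785,074,604,081,152 / 1,000,000,000,000 = 4,785.07 TB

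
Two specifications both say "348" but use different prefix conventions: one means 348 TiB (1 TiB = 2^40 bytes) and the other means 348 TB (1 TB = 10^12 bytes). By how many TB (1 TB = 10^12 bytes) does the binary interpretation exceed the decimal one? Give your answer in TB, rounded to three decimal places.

348 TiB = 348 × 1,099,511,627,776 = 382,630,046,466,048 bytes
348 TB = 348 × 1,000,000,000,000 = 348,000,000,000,000 bytes
difference = 34,630,046,466,048 bytes
34,630,046,466,048 / 1,000,000,000,000 = 34.630 TB

34.630 TB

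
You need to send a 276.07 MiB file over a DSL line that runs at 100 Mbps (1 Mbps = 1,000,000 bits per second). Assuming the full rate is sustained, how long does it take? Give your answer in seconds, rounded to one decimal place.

276.07 MiB = 289,480,376.32 bytes = 2,315,843,010.56 bits
100 Mbps = 100,000,000 bits/s
time = 2,315,843,010.56 / 100,000,000 = 23.2 s

23.2 seconds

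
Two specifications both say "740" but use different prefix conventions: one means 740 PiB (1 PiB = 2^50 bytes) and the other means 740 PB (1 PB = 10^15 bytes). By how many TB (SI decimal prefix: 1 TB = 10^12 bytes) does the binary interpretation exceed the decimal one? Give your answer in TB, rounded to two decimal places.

740 PiB = 740 × 1,125,899,906,842,624 = 833,165,931,063,541,760 bytes
740 PB = 740 × 1,000,000,000,000,000 = 740,000,000,000,000,000 bytes
difference = 93,165,931,063,541,760 bytes
93,165,931,063,541,760 / 1,000,000,000,000 = 93,165.93 TB

93,165.93 TB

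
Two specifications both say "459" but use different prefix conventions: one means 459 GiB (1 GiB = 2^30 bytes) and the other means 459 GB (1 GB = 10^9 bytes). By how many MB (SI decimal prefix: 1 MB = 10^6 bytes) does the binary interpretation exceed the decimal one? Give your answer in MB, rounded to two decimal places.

459 GiB = 459 × 1,073,741,824 = 492,847,497,216 bytes
459 GB = 459 × 1,000,000,000 = 459,000,000,000 bytes
difference = 33,847,497,216 bytes
33,847,497,216 / 1,000,000 = 33,847.50 MB

33,847.50 MB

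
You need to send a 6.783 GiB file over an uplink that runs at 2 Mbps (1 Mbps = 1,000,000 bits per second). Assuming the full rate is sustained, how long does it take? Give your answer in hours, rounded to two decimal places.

6.783 GiB = 7,283,190,792.192 bytes = 58,265,526,337.536 bits
2 Mbps = 2,000,000 bits/s
time = 58,265,526,337.536 / 2,000,000 = 29,132.7632 s
29,132.7632 s / 3600 = 8.09 hours

8.09 hours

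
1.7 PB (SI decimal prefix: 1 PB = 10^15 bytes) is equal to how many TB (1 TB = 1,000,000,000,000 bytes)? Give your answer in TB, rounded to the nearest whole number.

1.7 PB = 1.7 × 10^15 bytes = 1,700,000,000,000,000 bytes
1 TB = 10^12 bytes = 1,000,000,000,000 bytes
1,700,000,000,000,000 / 1,000,000,000,000 = 1,700 TB

1,700 TB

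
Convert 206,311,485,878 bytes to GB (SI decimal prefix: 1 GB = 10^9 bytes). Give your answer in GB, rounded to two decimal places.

206.31 GB

206,311,485,878 bytes given.
1 GB = 10^9 bytes = 1,000,000,000 bytes
206,311,485,878 / 1,000,000,000 = 206.31 GB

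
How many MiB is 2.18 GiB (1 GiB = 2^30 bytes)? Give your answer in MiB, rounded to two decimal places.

2.18 GiB = 2.18 × 2^30 bytes = 2,340,757,176.32 bytes
1 MiB = 1,048,576 bytes
2,340,757,176.32 / 1,048,576 = 2,232.32 MiB

2,232.32 MiB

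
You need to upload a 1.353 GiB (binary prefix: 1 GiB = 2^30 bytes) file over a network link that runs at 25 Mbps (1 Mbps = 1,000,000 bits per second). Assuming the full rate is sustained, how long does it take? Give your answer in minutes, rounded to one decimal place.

1.353 GiB = 1,452,772,687.872 bytes = 11,622,181,502.976 bits
25 Mbps = 25,000,000 bits/s
time = 11,622,181,502.976 / 25,000,000 = 464.89 s
464.89 s / 60 = 7.7 minutes

7.7 minutes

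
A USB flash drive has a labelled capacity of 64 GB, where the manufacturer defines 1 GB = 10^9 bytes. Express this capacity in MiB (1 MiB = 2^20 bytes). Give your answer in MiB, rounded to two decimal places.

64 GB = 64 × 10^9 bytes = 64,000,000,000 bytes
1 MiB = 2^20 bytes = 1,048,576 bytes
64,000,000,000 / 1,048,576 = 61,035.16 MiB

61,035.16 MiB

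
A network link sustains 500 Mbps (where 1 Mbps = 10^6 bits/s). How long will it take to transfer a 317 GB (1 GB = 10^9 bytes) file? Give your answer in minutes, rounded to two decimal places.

84.53 minutes

317 GB = 317,000,000,000 bytes = 2,536,000,000,000 bits
500 Mbps = 500,000,000 bits/s
time = 2,536,000,000,000 / 500,000,000 = 5,072.000 s
5,072.000 s / 60 = 84.53 minutes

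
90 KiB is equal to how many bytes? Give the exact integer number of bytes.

90 × 1,024 = 92,160 bytes  (1 KiB = 2^10 bytes)

92,160 bytes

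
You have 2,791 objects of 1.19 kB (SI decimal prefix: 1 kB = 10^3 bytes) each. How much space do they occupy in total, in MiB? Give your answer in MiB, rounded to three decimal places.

Total = 2,791 × 1.19 kB = 3321.29 kB
= 3321.29 × 1,000 bytes = 3,321,290 bytes
1 MiB = 1,048,576 bytes
3,321,290 / 1,048,576 = 3.167 MiB

3.167 MiB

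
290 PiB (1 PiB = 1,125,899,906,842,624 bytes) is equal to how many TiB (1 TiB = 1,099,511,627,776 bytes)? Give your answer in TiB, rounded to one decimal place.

290 PiB × 1,125,899,906,842,624 bytes/PiB = 326,510,972,984,360,960 bytes
1 TiB = 1,099,511,627,776 bytes
326,510,972,984,360,960 / 1,099,511,627,776 = 296,960.0 TiB

296,960.0 TiB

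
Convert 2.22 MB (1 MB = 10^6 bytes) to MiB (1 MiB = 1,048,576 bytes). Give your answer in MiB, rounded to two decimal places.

2.12 MiB

2.22 MB × 1,000,000 bytes/MB = 2,220,000 bytes
1 MiB = 2^20 bytes = 1,048,576 bytes
2,220,000 / 1,048,576 = 2.12 MiB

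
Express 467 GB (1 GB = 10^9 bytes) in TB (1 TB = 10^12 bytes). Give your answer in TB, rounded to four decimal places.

467 GB = 467 × 10^9 bytes = 467,000,000,000 bytes
1 TB = 10^12 bytes = 1,000,000,000,000 bytes
467,000,000,000 / 1,000,000,000,000 = 0.4670 TB

0.4670 TB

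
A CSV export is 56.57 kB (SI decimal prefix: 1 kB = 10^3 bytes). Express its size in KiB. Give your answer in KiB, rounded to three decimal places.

56.57 kB = 56.57 × 10^3 bytes = 56,570 bytes
1 KiB = 2^10 bytes = 1,024 bytes
56,570 / 1,024 = 55.244 KiB

55.244 KiB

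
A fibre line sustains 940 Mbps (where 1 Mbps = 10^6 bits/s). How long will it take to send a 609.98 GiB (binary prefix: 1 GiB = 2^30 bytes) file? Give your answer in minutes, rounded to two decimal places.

609.98 GiB = 654,961,037,803.52 bytes = 5,239,688,302,428.16 bits
940 Mbps = 940,000,000 bits/s
time = 5,239,688,302,428.16 / 940,000,000 = 5,574.136 s
5,574.136 s / 60 = 92.90 minutes

92.90 minutes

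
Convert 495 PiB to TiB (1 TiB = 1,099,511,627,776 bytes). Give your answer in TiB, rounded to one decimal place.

506,880.0 TiB

495 PiB = 495 × 2^50 bytes = 557,320,453,887,098,880 bytes
1 TiB = 2^40 bytes = 1,099,511,627,776 bytes
557,320,453,887,098,880 / 1,099,511,627,776 = 506,880.0 TiB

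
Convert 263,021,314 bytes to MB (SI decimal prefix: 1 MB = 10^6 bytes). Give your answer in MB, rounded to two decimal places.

263.02 MB

263,021,314 bytes given.
1 MB = 1,000,000 bytes
263,021,314 / 1,000,000 = 263.02 MB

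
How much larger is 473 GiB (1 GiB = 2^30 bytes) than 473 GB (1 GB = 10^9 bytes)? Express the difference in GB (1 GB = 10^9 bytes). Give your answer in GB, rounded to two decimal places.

34.88 GB

473 GiB = 473 × 1,073,741,824 = 507,879,882,752 bytes
473 GB = 473 × 1,000,000,000 = 473,000,000,000 bytes
difference = 34,879,882,752 bytes
34,879,882,752 / 1,000,000,000 = 34.88 GB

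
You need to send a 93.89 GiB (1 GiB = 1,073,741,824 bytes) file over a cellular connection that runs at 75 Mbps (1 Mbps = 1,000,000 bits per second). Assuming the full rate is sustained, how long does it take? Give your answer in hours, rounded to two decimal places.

2.99 hours

93.89 GiB = 100,813,619,855.36 bytes = 806,508,958,842.88 bits
75 Mbps = 75,000,000 bits/s
time = 806,508,958,842.88 / 75,000,000 = 10,753.4528 s
10,753.4528 s / 3600 = 2.99 hours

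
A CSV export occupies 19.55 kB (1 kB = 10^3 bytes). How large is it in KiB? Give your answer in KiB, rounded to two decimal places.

19.55 kB = 19.55 × 10^3 bytes = 19,550 bytes
1 KiB = 1,024 bytes
19,550 / 1,024 = 19.09 KiB

19.09 KiB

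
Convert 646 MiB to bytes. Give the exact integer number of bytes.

677,380,096 bytes

646 × 1,048,576 = 677,380,096 bytes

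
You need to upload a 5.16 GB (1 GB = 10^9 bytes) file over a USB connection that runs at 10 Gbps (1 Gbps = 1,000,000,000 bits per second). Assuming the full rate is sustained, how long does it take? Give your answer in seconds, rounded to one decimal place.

5.16 GB = 5,160,000,000 bytes = 41,280,000,000 bits
10 Gbps = 10,000,000,000 bits/s
time = 41,280,000,000 / 10,000,000,000 = 4.1 s

4.1 seconds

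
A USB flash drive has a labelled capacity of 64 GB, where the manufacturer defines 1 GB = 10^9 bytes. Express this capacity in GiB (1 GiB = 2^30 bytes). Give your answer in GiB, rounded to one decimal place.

59.6 GiB

64 GB × 1,000,000,000 bytes/GB = 64,000,000,000 bytes
1 GiB = 2^30 bytes = 1,073,741,824 bytes
64,000,000,000 / 1,073,741,824 = 59.6 GiB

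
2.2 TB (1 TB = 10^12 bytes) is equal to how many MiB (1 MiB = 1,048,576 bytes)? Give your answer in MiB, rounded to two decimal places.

2.2 TB = 2.2 × 10^12 bytes = 2,200,000,000,000 bytes
1 MiB = 2^20 bytes = 1,048,576 bytes
2,200,000,000,000 / 1,048,576 = 2,098,083.50 MiB

2,098,083.50 MiB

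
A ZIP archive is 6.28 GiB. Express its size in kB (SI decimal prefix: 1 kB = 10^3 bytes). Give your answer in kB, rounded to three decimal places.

6,743,098.655 kB

6.28 GiB × 1,073,741,824 bytes/GiB = 6,743,098,654.72 bytes
1 kB = 10^3 bytes = 1,000 bytes
6,743,098,654.72 / 1,000 = 6,743,098.655 kB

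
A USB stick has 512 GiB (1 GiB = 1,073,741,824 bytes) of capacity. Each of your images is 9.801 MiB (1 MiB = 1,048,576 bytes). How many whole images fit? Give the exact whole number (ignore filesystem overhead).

53,493

Capacity: 512 GiB = 549,755,813,888 bytes
Per item: 9.801 MiB = 10,277,093.376 bytes
⌊549,755,813,888 / 10,277,093.376⌋ = 53,493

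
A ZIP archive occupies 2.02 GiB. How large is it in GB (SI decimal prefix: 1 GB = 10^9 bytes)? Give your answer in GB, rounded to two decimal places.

2.17 GB

2.02 GiB = 2.02 × 2^30 bytes = 2,168,958,484.48 bytes
1 GB = 10^9 bytes = 1,000,000,000 bytes
2,168,958,484.48 / 1,000,000,000 = 2.17 GB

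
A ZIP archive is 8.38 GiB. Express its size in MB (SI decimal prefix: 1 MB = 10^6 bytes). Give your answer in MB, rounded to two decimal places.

8,997.96 MB

8.38 GiB = 8.38 × 2^30 bytes = 8,997,956,485.12 bytes
1 MB = 1,000,000 bytes
8,997,956,485.12 / 1,000,000 = 8,997.96 MB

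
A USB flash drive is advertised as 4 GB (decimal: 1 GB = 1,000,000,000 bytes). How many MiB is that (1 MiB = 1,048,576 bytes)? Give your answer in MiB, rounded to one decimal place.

4 GB = 4 × 10^9 bytes = 4,000,000,000 bytes
1 MiB = 1,048,576 bytes
4,000,000,000 / 1,048,576 = 3,814.7 MiB

3,814.7 MiB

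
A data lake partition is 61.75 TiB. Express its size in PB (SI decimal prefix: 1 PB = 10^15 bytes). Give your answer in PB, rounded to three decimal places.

0.068 PB

61.75 TiB = 61.75 × 2^40 bytes = 67,894,843,015,168 bytes
1 PB = 10^15 bytes = 1,000,000,000,000,000 bytes
67,894,843,015,168 / 1,000,000,000,000,000 = 0.068 PB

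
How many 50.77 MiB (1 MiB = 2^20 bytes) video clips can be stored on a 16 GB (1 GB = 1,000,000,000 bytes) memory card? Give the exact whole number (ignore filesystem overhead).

300

Capacity: 16 GB = 16,000,000,000 bytes
Per item: 50.77 MiB = 53,236,203.52 bytes
⌊16,000,000,000 / 53,236,203.52⌋ = 300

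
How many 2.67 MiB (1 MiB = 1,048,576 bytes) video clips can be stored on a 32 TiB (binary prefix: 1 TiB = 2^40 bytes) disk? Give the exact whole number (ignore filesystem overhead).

Capacity: 32 TiB = 35,184,372,088,832 bytes
Per item: 2.67 MiB = 2,799,697.92 bytes
⌊35,184,372,088,832 / 2,799,697.92⌋ = 12,567,202

12,567,202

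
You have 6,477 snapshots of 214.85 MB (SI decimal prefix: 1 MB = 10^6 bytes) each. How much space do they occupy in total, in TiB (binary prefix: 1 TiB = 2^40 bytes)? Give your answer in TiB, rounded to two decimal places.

Total = 6,477 × 214.85 MB = 1391583.45 MB
= 1391583.45 × 1,000,000 bytes = 1,391,583,450,000 bytes
1 TiB = 1,099,511,627,776 bytes
1,391,583,450,000 / 1,099,511,627,776 = 1.27 TiB

1.27 TiB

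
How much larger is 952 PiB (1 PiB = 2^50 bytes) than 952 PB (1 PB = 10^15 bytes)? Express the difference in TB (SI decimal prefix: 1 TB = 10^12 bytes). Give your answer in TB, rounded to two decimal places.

952 PiB = 952 × 1,125,899,906,842,624 = 1,071,856,711,314,178,048 bytes
952 PB = 952 × 1,000,000,000,000,000 = 952,000,000,000,000,000 bytes
difference = 119,856,711,314,178,048 bytes
119,856,711,314,178,048 / 1,000,000,000,000 = 119,856.71 TB

119,856.71 TB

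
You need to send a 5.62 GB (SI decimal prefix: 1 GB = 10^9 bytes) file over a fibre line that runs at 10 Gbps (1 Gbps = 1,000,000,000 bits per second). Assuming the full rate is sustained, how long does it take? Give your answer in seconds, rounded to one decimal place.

4.5 seconds

5.62 GB = 5,620,000,000 bytes = 44,960,000,000 bits
10 Gbps = 10,000,000,000 bits/s
time = 44,960,000,000 / 10,000,000,000 = 4.5 s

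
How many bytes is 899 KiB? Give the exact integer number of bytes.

899 × 1,024 = 920,576 bytes

920,576 bytes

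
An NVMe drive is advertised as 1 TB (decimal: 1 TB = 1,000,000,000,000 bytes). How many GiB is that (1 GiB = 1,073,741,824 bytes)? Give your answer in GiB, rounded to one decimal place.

931.3 GiB

1 TB = 1 × 10^12 bytes = 1,000,000,000,000 bytes
1 GiB = 1,073,741,824 bytes
1,000,000,000,000 / 1,073,741,824 = 931.3 GiB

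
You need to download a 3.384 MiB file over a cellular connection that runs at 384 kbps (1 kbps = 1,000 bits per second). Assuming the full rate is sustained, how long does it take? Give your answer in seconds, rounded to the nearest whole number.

3.384 MiB = 3,548,381.184 bytes = 28,387,049.472 bits
384 kbps = 384,000 bits/s
time = 28,387,049.472 / 384,000 = 74 s

74 seconds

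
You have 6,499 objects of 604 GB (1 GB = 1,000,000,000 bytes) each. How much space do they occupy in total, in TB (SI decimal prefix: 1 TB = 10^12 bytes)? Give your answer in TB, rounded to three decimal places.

Total = 6,499 × 604 GB = 3,925,396 GB
= 3,925,396 × 1,000,000,000 bytes = 3,925,396,000,000,000 bytes
1 TB = 1,000,000,000,000 bytes
3,925,396,000,000,000 / 1,000,000,000,000 = 3,925.396 TB

3,925.396 TB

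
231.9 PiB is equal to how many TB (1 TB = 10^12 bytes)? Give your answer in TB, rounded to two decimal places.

261,096.19 TB

231.9 PiB × 1,125,899,906,842,624 bytes/PiB = 261,096,188,396,804,505.6 bytes
1 TB = 10^12 bytes = 1,000,000,000,000 bytes
261,096,188,396,804,505.6 / 1,000,000,000,000 = 261,096.19 TB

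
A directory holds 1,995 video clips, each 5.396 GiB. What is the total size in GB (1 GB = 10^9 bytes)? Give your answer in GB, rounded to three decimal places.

11,558.852 GB

Total = 1,995 × 5.396 GiB = 10765.02 GiB
= 10765.02 × 1,073,741,824 bytes = 11,558,852,210,196.48 bytes
1 GB = 1,000,000,000 bytes
11,558,852,210,196.48 / 1,000,000,000 = 11,558.852 GB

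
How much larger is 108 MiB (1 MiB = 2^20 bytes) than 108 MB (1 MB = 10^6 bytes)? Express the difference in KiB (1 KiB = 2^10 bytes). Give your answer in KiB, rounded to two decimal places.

108 MiB = 108 × 1,048,576 = 113,246,208 bytes
108 MB = 108 × 1,000,000 = 108,000,000 bytes
difference = 5,246,208 bytes
5,246,208 / 1,024 = 5,123.25 KiB

5,123.25 KiB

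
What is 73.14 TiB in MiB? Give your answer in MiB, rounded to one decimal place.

73.14 TiB × 1,099,511,627,776 bytes/TiB = 80,418,280,455,536.64 bytes
1 MiB = 2^20 bytes = 1,048,576 bytes
80,418,280,455,536.64 / 1,048,576 = 76,692,848.6 MiB

76,692,848.6 MiB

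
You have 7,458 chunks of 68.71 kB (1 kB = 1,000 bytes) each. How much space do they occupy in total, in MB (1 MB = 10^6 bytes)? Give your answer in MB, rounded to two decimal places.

Total = 7,458 × 68.71 kB = 512439.18 kB
= 512439.18 × 1,000 bytes = 512,439,180 bytes
1 MB = 1,000,000 bytes
512,439,180 / 1,000,000 = 512.44 MB

512.44 MB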